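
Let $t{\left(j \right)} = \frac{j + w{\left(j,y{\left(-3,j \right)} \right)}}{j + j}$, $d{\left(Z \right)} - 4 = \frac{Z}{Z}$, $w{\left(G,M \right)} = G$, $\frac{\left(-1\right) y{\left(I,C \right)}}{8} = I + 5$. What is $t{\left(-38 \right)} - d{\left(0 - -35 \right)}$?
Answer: $-4$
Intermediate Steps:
$y{\left(I,C \right)} = -40 - 8 I$ ($y{\left(I,C \right)} = - 8 \left(I + 5\right) = - 8 \left(5 + I\right) = -40 - 8 I$)
$d{\left(Z \right)} = 5$ ($d{\left(Z \right)} = 4 + \frac{Z}{Z} = 4 + 1 = 5$)
$t{\left(j \right)} = 1$ ($t{\left(j \right)} = \frac{j + j}{j + j} = \frac{2 j}{2 j} = 2 j \frac{1}{2 j} = 1$)
$t{\left(-38 \right)} - d{\left(0 - -35 \right)} = 1 - 5 = -4$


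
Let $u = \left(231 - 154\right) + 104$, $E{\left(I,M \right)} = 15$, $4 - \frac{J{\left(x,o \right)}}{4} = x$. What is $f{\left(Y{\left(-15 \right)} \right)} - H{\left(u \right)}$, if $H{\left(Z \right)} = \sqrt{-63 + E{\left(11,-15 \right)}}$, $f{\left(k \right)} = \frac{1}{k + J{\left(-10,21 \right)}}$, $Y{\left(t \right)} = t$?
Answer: $\frac{1}{41} - 4 i \sqrt{3} \approx 0.02439 - 6.9282 i$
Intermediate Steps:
$J{\left(x,o \right)} = 16 - 4 x$
$u = 181$ ($u = 77 + 104 = 181$)
$f{\left(k \right)} = \frac{1}{56 + k}$ ($f{\left(k \right)} = \frac{1}{k + \left(16 - -40\right)} = \frac{1}{k + \left(16 + 40\right)} = \frac{1}{k + 56} = \frac{1}{56 + k}$)
$H{\left(Z \right)} = 4 i \sqrt{3}$ ($H{\left(Z \right)} = \sqrt{-63 + 15} = \sqrt{-48} = 4 i \sqrt{3}$)
$f{\left(Y{\left(-15 \right)} \right)} - H{\left(u \right)} = \frac{1}{56 - 15} - 4 i \sqrt{3} = \frac{1}{41} - 4 i \sqrt{3}$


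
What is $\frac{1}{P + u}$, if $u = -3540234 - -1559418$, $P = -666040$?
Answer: $- \frac{1}{2646856} \approx -3.7781 \cdot 10^{-7}$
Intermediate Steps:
$u = -1980816$ ($u = -3540234 + 1559418 = -1980816$)
$\frac{1}{P + u} = \frac{1}{-666040 - 1980816} = \frac{1}{-2646856} = - \frac{1}{2646856}$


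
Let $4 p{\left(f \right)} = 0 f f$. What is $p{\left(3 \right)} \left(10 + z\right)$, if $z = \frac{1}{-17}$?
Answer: $0$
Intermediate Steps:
$z = - \frac{1}{17} \approx -0.058824$
$p{\left(f \right)} = 0$ ($p{\left(f \right)} = \frac{0 f f}{4} = \frac{0 f}{4} = \frac{1}{4} \cdot 0 = 0$)
$p{\left(3 \right)} \left(10 + z\right) = 0 \left(10 - \frac{1}{17}\right) = 0 \cdot \frac{169}{17} = 0$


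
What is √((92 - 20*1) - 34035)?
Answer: I*√33963 ≈ 184.29*I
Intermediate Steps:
√((92 - 20*1) - 34035) = √((92 - 20) - 34035) = √(72 - 34035) = √(-33963) = I*√33963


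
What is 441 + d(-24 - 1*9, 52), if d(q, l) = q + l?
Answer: 460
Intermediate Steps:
d(q, l) = l + q
441 + d(-24 - 1*9, 52) = 441 + (52 + (-24 - 1*9)) = 441 + (52 + (-24 - 9)) = 441 + (52 - 33) = 441 + 19 = 460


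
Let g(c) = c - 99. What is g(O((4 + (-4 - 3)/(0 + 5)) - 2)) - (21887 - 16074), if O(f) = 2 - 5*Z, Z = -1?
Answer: -5905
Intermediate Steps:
O(f) = 7 (O(f) = 2 - 5*(-1) = 2 + 5 = 7)
g(c) = -99 + c
g(O((4 + (-4 - 3)/(0 + 5)) - 2)) - (21887 - 16074) = (-99 + 7) - (21887 - 16074) = -92 - 1*5813 = -92 - 5813 = -5905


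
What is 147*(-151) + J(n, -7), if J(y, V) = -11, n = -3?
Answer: -22208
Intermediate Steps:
147*(-151) + J(n, -7) = 147*(-151) - 11 = -22197 - 11 = -22208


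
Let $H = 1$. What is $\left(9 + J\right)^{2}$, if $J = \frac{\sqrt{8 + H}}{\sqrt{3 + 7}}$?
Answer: $\frac{819}{10} + \frac{27 \sqrt{10}}{5} \approx 98.976$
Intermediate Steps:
$J = \frac{3 \sqrt{10}}{10}$ ($J = \frac{\sqrt{8 + 1}}{\sqrt{3 + 7}} = \frac{\sqrt{9}}{\sqrt{10}} = 3 \frac{\sqrt{10}}{10} = \frac{3 \sqrt{10}}{10} \approx 0.94868$)
$\left(9 + J\right)^{2} = \left(9 + \frac{3 \sqrt{10}}{10}\right)^{2}$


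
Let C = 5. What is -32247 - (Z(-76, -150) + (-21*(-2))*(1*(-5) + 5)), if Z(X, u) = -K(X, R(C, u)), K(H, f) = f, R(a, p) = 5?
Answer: -32242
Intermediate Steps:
Z(X, u) = -5 (Z(X, u) = -1*5 = -5)
-32247 - (Z(-76, -150) + (-21*(-2))*(1*(-5) + 5)) = -32247 - (-5 + (-21*(-2))*(1*(-5) + 5)) = -32247 - (-5 + 42*(-5 + 5)) = -32247 - (-5 + 42*0) = -32247 - (-5 + 0) = -32247 - 1*(-5) = -32247 + 5 = -32242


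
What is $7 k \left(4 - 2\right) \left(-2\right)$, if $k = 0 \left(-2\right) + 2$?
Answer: $-56$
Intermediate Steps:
$k = 2$ ($k = 0 + 2 = 2$)
$7 k \left(4 - 2\right) \left(-2\right) = 7 \cdot 2 \left(4 - 2\right) \left(-2\right) = 14 \cdot 2 \left(-2\right) = 14 \left(-4\right) = -56$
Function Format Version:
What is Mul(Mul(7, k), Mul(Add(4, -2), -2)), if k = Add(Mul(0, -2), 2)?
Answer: -56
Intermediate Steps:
k = 2 (k = Add(0, 2) = 2)
Mul(Mul(7, k), Mul(Add(4, -2), -2)) = Mul(Mul(7, 2), Mul(Add(4, -2), -2)) = Mul(14, Mul(2, -2)) = Mul(14, -4) = -56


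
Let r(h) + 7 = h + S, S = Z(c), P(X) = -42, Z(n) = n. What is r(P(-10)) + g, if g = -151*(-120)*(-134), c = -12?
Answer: -2428141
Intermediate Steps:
S = -12
g = -2428080 (g = 18120*(-134) = -2428080)
r(h) = -19 + h (r(h) = -7 + (h - 12) = -7 + (-12 + h) = -19 + h)
r(P(-10)) + g = (-19 - 42) - 2428080 = -61 - 2428080 = -2428141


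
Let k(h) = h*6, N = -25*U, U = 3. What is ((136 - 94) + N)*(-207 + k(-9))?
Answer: 8613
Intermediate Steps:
N = -75 (N = -25*3 = -75)
k(h) = 6*h
((136 - 94) + N)*(-207 + k(-9)) = ((136 - 94) - 75)*(-207 + 6*(-9)) = (42 - 75)*(-207 - 54) = -33*(-261) = 8613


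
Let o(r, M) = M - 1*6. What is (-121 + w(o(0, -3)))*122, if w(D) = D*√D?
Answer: -14762 - 3294*I ≈ -14762.0 - 3294.0*I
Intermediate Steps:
o(r, M) = -6 + M (o(r, M) = M - 6 = -6 + M)
w(D) = D^(3/2)
(-121 + w(o(0, -3)))*122 = (-121 + (-6 - 3)^(3/2))*122 = (-121 + (-9)^(3/2))*122 = (-121 - 27*I)*122 = -14762 - 3294*I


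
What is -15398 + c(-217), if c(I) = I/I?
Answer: -15397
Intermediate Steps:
c(I) = 1
-15398 + c(-217) = -15398 + 1 = -15397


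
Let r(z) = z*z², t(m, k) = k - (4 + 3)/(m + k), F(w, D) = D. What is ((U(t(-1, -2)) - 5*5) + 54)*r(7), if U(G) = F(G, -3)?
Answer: 8918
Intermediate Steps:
t(m, k) = k - 7/(k + m)
r(z) = z³
U(G) = -3
((U(t(-1, -2)) - 5*5) + 54)*r(7) = ((-3 - 5*5) + 54)*7³ = ((-3 - 25) + 54)*343 = (-28 + 54)*343 = 26*343 = 8918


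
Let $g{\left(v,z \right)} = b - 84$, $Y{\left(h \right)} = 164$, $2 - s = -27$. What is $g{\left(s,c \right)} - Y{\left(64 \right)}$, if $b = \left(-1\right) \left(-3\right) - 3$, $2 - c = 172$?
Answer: $-248$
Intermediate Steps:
$s = 29$ ($s = 2 - -27 = 2 + 27 = 29$)
$c = -170$ ($c = 2 - 172 = -170$)
$b = 0$ ($b = 3 - 3 = 0$)
$g{\left(v,z \right)} = -84$ ($g{\left(v,z \right)} = 0 - 84 = -84$)
$g{\left(s,c \right)} - Y{\left(64 \right)} = -84 - 164 = -248$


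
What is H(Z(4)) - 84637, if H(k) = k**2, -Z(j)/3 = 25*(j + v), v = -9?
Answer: 55988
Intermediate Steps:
Z(j) = 675 - 75*j (Z(j) = -75*(j - 9) = -75*(-9 + j) = -3*(-225 + 25*j) = 675 - 75*j)
H(Z(4)) - 84637 = (675 - 75*4)**2 - 84637 = (675 - 300)**2 - 84637 = 375**2 - 84637 = 140625 - 84637 = 55988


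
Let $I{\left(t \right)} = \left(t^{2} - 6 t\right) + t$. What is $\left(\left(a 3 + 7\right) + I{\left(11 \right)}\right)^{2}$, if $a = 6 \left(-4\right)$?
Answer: $1$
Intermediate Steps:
$I{\left(t \right)} = t^{2} - 5 t$
$a = -24$
$\left(\left(a 3 + 7\right) + I{\left(11 \right)}\right)^{2} = \left(\left(\left(-24\right) 3 + 7\right) + 11 \left(-5 + 11\right)\right)^{2} = \left(\left(-72 + 7\right) + 11 \cdot 6\right)^{2} = \left(-65 + 66\right)^{2} = 1^{2} = 1$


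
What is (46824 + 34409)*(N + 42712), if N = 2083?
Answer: 3638832235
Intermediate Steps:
(46824 + 34409)*(N + 42712) = (46824 + 34409)*(2083 + 42712) = 81233*44795 = 3638832235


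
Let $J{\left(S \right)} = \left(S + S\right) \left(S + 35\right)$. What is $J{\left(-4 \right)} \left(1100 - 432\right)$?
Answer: $-165664$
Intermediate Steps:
$J{\left(S \right)} = 2 S \left(35 + S\right)$
$J{\left(-4 \right)} \left(1100 - 432\right) = 2 \left(-4\right) \left(35 - 4\right) \left(1100 - 432\right) = 2 \left(-4\right) 31 \left(1100 + \left(-643 + 211\right)\right) = - 248 \left(1100 - 432\right) = \left(-248\right) 668 = -165664$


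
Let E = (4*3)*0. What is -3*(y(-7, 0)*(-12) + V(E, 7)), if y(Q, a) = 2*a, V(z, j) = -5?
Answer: 15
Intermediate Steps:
E = 0 (E = 12*0 = 0)
-3*(y(-7, 0)*(-12) + V(E, 7)) = -3*((2*0)*(-12) - 5) = -3*(0*(-12) - 5) = -3*(0 - 5) = -3*(-5) = 15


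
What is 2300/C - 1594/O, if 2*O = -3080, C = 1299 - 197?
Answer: 1324647/424270 ≈ 3.1222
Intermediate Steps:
C = 1102
O = -1540 (O = (½)*(-3080) = -1540)
2300/C - 1594/O = 2300/1102 - 1594/(-1540) = 2300*(1/1102) - 1594*(-1/1540) = 1150/551 + 797/770 = 1324647/424270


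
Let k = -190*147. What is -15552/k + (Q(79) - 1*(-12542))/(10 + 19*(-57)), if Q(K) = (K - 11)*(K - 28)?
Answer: -71745334/4994815 ≈ -14.364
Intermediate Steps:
Q(K) = (-28 + K)*(-11 + K) (Q(K) = (-11 + K)*(-28 + K) = (-28 + K)*(-11 + K))
k = -27930
-15552/k + (Q(79) - 1*(-12542))/(10 + 19*(-57)) = -15552/(-27930) + ((308 + 79**2 - 39*79) - 1*(-12542))/(10 + 19*(-57)) = -15552*(-1/27930) + ((308 + 6241 - 3081) + 12542)/(10 - 1083) = 2592/4655 + (3468 + 12542)/(-1073) = 2592/4655 + 16010*(-1/1073) = 2592/4655 - 16010/1073 = -71745334/4994815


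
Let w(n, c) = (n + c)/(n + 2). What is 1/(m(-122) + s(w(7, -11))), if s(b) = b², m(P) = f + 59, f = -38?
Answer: 81/1717 ≈ 0.047175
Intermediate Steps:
m(P) = 21 (m(P) = -38 + 59 = 21)
w(n, c) = (c + n)/(2 + n)
1/(m(-122) + s(w(7, -11))) = 1/(21 + ((-11 + 7)/(2 + 7))²) = 1/(21 + (-4/9)²) = 1/(21 + 16/81) = 1/(1717/81) = 81/1717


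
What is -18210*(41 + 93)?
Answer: -2440140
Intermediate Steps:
-18210*(41 + 93) = -18210*134 = -2440140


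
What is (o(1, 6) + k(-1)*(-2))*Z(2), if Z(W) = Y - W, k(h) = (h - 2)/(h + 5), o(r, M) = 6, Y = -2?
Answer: -30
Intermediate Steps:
k(h) = (-2 + h)/(5 + h)
Z(W) = -2 - W
(o(1, 6) + k(-1)*(-2))*Z(2) = (6 + ((-2 - 1)/(5 - 1))*(-2))*(-2 - 1*2) = (6 + (-3/4)*(-2))*(-2 - 2) = (6 + ((1/4)*(-3))*(-2))*(-4) = (6 - 3/4*(-2))*(-4) = (6 + 3/2)*(-4) = (15/2)*(-4) = -30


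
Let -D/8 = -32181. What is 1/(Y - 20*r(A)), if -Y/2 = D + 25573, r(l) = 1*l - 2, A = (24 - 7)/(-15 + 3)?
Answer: -3/1697921 ≈ -1.7669e-6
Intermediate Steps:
D = 257448 (D = -8*(-32181) = 257448)
A = -17/12 (A = 17/(-12) = 17*(-1/12) = -17/12 ≈ -1.4167)
r(l) = -2 + l (r(l) = l - 2 = -2 + l)
Y = -566042 (Y = -2*(257448 + 25573) = -2*283021 = -566042)
1/(Y - 20*r(A)) = 1/(-566042 - 20*(-2 - 17/12)) = 1/(-566042 - 20*(-41/12)) = 1/(-566042 + 205/3) = 1/(-1697921/3) = -3/1697921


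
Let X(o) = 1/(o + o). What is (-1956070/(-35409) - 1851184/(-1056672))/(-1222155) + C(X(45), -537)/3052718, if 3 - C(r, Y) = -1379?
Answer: 590478729833893787/1454104453785019911270 ≈ 0.00040608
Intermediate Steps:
X(o) = 1/(2*o)
C(r, Y) = 1382 (C(r, Y) = 3 - 1*(-1379) = 3 + 1379 = 1382)
(-1956070/(-35409) - 1851184/(-1056672))/(-1222155) + C(X(45), -537)/3052718 = (-1956070/(-35409) - 1851184/(-1056672))/(-1222155) + 1382/3052718 = (-1956070*(-1/35409) - 1851184*(-1/1056672))*(-1/1222155) + 1382*(1/3052718) = (1956070/35409 + 115699/66042)*(-1/1222155) + 691/1526359 = (44426520277/779493726)*(-1/1222155) + 691/1526359 = -44426520277/952662154699530 + 691/1526359 = 590478729833893787/1454104453785019911270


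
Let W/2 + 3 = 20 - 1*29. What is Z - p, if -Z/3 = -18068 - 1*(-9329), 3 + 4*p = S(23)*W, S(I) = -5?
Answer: 104751/4 ≈ 26188.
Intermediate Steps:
W = -24 (W = -6 + 2*(20 - 1*29) = -6 + 2*(20 - 29) = -6 + 2*(-9) = -6 - 18 = -24)
p = 117/4 (p = -3/4 + (-5*(-24))/4 = -3/4 + (1/4)*120 = -3/4 + 30 = 117/4 ≈ 29.250)
Z = 26217 (Z = -3*(-18068 - 1*(-9329)) = -3*(-18068 + 9329) = -3*(-8739) = 26217)
Z - p = 26217 - 1*117/4 = 26217 - 117/4 = 104751/4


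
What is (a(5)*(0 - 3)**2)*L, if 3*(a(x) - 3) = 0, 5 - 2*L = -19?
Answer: 324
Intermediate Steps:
L = 12 (L = 5/2 - 1/2*(-19) = 5/2 + 19/2 = 12)
a(x) = 3 (a(x) = 3 + (1/3)*0 = 3 + 0 = 3)
(a(5)*(0 - 3)**2)*L = (3*(0 - 3)**2)*12 = (3*(-3)**2)*12 = (3*9)*12 = 27*12 = 324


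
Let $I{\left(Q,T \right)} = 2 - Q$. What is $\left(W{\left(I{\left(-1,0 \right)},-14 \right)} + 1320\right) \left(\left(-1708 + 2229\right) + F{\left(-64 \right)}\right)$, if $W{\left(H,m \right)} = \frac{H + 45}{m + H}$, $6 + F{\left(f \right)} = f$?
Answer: $593352$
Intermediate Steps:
$F{\left(f \right)} = -6 + f$
$W{\left(H,m \right)} = \frac{45 + H}{H + m}$
$\left(W{\left(I{\left(-1,0 \right)},-14 \right)} + 1320\right) \left(\left(-1708 + 2229\right) + F{\left(-64 \right)}\right) = \left(\frac{45 + \left(2 - -1\right)}{\left(2 - -1\right) - 14} + 1320\right) \left(\left(-1708 + 2229\right) - 70\right) = \left(\frac{45 + \left(2 + 1\right)}{\left(2 + 1\right) - 14} + 1320\right) \left(521 - 70\right) = \left(\frac{45 + 3}{3 - 14} + 1320\right) 451 = \left(\frac{1}{-11} \cdot 48 + 1320\right) 451 = \left(\left(- \frac{1}{11}\right) 48 + 1320\right) 451 = \left(- \frac{48}{11} + 1320\right) 451 = \frac{14472}{11} \cdot 451 = 593352$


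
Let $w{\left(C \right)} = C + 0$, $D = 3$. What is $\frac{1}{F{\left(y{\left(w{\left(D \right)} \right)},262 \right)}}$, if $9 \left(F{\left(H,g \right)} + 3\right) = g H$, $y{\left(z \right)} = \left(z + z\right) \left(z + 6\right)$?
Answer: $\frac{1}{1569} \approx 0.00063735$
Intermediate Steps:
$w{\left(C \right)} = C$
$y{\left(z \right)} = 2 z \left(6 + z\right)$
$F{\left(H,g \right)} = -3 + \frac{H g}{9}$ ($F{\left(H,g \right)} = -3 + \frac{g H}{9} = -3 + \frac{H g}{9}$)
$\frac{1}{F{\left(y{\left(w{\left(D \right)} \right)},262 \right)}} = \frac{1}{-3 + \frac{1}{9} \cdot 2 \cdot 3 \left(6 + 3\right) 262} = \frac{1}{-3 + \frac{1}{9} \cdot 2 \cdot 3 \cdot 9 \cdot 262} = \frac{1}{-3 + \frac{1}{9} \cdot 54 \cdot 262} = \frac{1}{-3 + 1572} = \frac{1}{1569}$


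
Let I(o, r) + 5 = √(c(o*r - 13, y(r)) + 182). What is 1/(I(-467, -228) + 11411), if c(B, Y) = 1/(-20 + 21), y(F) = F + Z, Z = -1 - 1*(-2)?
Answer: 3802/43365551 - √183/130096653 ≈ 8.7569e-5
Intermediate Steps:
Z = 1 (Z = -1 + 2 = 1)
y(F) = 1 + F (y(F) = F + 1 = 1 + F)
c(B, Y) = 1 (c(B, Y) = 1/1 = 1)
I(o, r) = -5 + √183 (I(o, r) = -5 + √(1 + 182) = -5 + √183)
1/(I(-467, -228) + 11411) = 1/((-5 + √183) + 11411) = 1/(11406 + √183)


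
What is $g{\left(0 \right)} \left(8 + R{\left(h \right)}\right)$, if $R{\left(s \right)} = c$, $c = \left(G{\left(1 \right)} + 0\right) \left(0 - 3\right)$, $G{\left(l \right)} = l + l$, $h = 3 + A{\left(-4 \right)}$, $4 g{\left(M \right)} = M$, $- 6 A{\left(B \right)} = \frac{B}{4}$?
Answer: $0$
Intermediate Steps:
$A{\left(B \right)} = - \frac{B}{24}$ ($A{\left(B \right)} = - \frac{B \frac{1}{4}}{6} = - \frac{\frac{1}{4} B}{6} = - \frac{B}{24}$)
$g{\left(M \right)} = \frac{M}{4}$
$h = \frac{19}{6}$ ($h = 3 - - \frac{1}{6} = 3 + \frac{1}{6} = \frac{19}{6} \approx 3.1667$)
$G{\left(l \right)} = 2 l$
$c = -6$ ($c = \left(2 \cdot 1 + 0\right) \left(0 - 3\right) = \left(2 + 0\right) \left(-3\right) = 2 \left(-3\right) = -6$)
$R{\left(s \right)} = -6$
$g{\left(0 \right)} \left(8 + R{\left(h \right)}\right) = \frac{1}{4} \cdot 0 \left(8 - 6\right) = 0 \cdot 2 = 0$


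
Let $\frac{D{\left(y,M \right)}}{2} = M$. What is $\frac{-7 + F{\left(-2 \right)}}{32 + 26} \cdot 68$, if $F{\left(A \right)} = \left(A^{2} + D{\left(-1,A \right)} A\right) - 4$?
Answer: $\frac{34}{29} \approx 1.1724$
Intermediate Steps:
$D{\left(y,M \right)} = 2 M$
$F{\left(A \right)} = -4 + 3 A^{2}$ ($F{\left(A \right)} = \left(A^{2} + 2 A A\right) - 4 = \left(A^{2} + 2 A^{2}\right) - 4 = 3 A^{2} - 4 = -4 + 3 A^{2}$)
$\frac{-7 + F{\left(-2 \right)}}{32 + 26} \cdot 68 = \frac{-7 - \left(4 - 3 \left(-2\right)^{2}\right)}{32 + 26} \cdot 68 = \frac{-7 + \left(-4 + 3 \cdot 4\right)}{58} \cdot 68 = \left(-7 + \left(-4 + 12\right)\right) \frac{1}{58} \cdot 68 = \left(-7 + 8\right) \frac{1}{58} \cdot 68 = 1 \cdot \frac{1}{58} \cdot 68 = \frac{1}{58} \cdot 68 = \frac{34}{29}$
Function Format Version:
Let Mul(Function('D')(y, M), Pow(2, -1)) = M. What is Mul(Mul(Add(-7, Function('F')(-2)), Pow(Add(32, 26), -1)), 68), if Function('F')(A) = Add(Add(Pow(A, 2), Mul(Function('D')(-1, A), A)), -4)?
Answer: Rational(34, 29) ≈ 1.1724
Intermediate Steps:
Function('D')(y, M) = Mul(2, M)
Function('F')(A) = Add(-4, Mul(3, Pow(A, 2))) (Function('F')(A) = Add(Add(Pow(A, 2), Mul(Mul(2, A), A)), -4) = Add(Add(Pow(A, 2), Mul(2, Pow(A, 2))), -4) = Add(Mul(3, Pow(A, 2)), -4) = Add(-4, Mul(3, Pow(A, 2))))
Mul(Mul(Add(-7, Function('F')(-2)), Pow(Add(32, 26), -1)), 68) = Mul(Mul(Add(-7, Add(-4, Mul(3, Pow(-2, 2)))), Pow(Add(32, 26), -1)), 68) = Mul(Mul(Add(-7, Add(-4, Mul(3, 4))), Pow(58, -1)), 68) = Mul(Mul(Add(-7, Add(-4, 12)), Rational(1, 58)), 68) = Mul(Mul(Add(-7, 8), Rational(1, 58)), 68) = Mul(Mul(1, Rational(1, 58)), 68) = Mul(Rational(1, 58), 68) = Rational(34, 29)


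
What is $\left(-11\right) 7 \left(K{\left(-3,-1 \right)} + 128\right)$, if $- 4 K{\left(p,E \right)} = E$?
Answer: $- \frac{39501}{4} \approx -9875.3$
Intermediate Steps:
$K{\left(p,E \right)} = - \frac{E}{4}$
$\left(-11\right) 7 \left(K{\left(-3,-1 \right)} + 128\right) = \left(-11\right) 7 \left(\left(- \frac{1}{4}\right) \left(-1\right) + 128\right) = - 77 \left(\frac{1}{4} + 128\right) = \left(-77\right) \frac{513}{4} = - \frac{39501}{4}$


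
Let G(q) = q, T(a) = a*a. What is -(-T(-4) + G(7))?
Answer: 9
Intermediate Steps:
T(a) = a²
-(-T(-4) + G(7)) = -(-1*(-4)² + 7) = -(-1*16 + 7) = -(-16 + 7) = -1*(-9) = 9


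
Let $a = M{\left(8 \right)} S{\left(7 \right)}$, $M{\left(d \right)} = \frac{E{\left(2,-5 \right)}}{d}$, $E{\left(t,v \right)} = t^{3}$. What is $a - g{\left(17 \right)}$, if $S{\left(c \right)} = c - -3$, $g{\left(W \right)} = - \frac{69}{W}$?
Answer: $\frac{239}{17} \approx 14.059$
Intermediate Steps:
$S{\left(c \right)} = 3 + c$ ($S{\left(c \right)} = c + 3 = 3 + c$)
$M{\left(d \right)} = \frac{8}{d}$ ($M{\left(d \right)} = \frac{2^{3}}{d} = \frac{8}{d}$)
$a = 10$ ($a = \frac{8}{8} \left(3 + 7\right) = 8 \cdot \frac{1}{8} \cdot 10 = 1 \cdot 10 = 10$)
$a - g{\left(17 \right)} = 10 - - \frac{69}{17} = 10 + \frac{69}{17} = \frac{239}{17}$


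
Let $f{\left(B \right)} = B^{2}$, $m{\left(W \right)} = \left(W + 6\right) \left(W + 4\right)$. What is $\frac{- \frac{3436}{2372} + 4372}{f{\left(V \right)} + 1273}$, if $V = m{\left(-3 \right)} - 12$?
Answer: $\frac{2591737}{802922} \approx 3.2279$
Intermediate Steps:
$m{\left(W \right)} = \left(4 + W\right) \left(6 + W\right)$ ($m{\left(W \right)} = \left(6 + W\right) \left(4 + W\right) = \left(4 + W\right) \left(6 + W\right)$)
$V = -9$ ($V = \left(24 + \left(-3\right)^{2} + 10 \left(-3\right)\right) - 12 = \left(24 + 9 - 30\right) - 12 = 3 - 12 = -9$)
$\frac{- \frac{3436}{2372} + 4372}{f{\left(V \right)} + 1273} = \frac{- \frac{3436}{2372} + 4372}{\left(-9\right)^{2} + 1273} = \frac{\left(-3436\right) \frac{1}{2372} + 4372}{81 + 1273} = \frac{- \frac{859}{593} + 4372}{1354} = \frac{2591737}{593} \cdot \frac{1}{1354} = \frac{2591737}{802922}$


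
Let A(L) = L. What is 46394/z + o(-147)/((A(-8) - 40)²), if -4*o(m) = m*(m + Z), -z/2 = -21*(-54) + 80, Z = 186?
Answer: -11490205/621568 ≈ -18.486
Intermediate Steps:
z = -2428 (z = -2*(-21*(-54) + 80) = -2*(1134 + 80) = -2*1214 = -2428)
o(m) = -m*(186 + m)/4 (o(m) = -m*(m + 186)/4 = -m*(186 + m)/4)
46394/z + o(-147)/((A(-8) - 40)²) = 46394/(-2428) + (-¼*(-147)*(186 - 147))/((-8 - 40)²) = 46394*(-1/2428) + (-¼*(-147)*39)/((-48)²) = -23197/1214 + (5733/4)/2304 = -23197/1214 + (5733/4)*(1/2304) = -23197/1214 + 637/1024 = -11490205/621568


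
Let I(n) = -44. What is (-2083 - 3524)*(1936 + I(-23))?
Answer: -10608444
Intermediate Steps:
(-2083 - 3524)*(1936 + I(-23)) = (-2083 - 3524)*(1936 - 44) = -5607*1892 = -10608444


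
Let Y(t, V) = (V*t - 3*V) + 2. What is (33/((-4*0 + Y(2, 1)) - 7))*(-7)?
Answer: 77/2 ≈ 38.500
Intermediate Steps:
Y(t, V) = 2 - 3*V + V*t (Y(t, V) = (-3*V + V*t) + 2 = 2 - 3*V + V*t)
(33/((-4*0 + Y(2, 1)) - 7))*(-7) = (33/((-4*0 + (2 - 3*1 + 1*2)) - 7))*(-7) = (33/((0 + (2 - 3 + 2)) - 7))*(-7) = (33/((0 + 1) - 7))*(-7) = (33/(1 - 7))*(-7) = (33/(-6))*(-7) = (33*(-⅙))*(-7) = -11/2*(-7) = 77/2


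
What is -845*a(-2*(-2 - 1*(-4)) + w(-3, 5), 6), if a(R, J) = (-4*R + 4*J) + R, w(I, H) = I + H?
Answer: -25350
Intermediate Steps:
w(I, H) = H + I
a(R, J) = -3*R + 4*J
-845*a(-2*(-2 - 1*(-4)) + w(-3, 5), 6) = -845*(-3*(-2*(-2 - 1*(-4)) + (5 - 3)) + 4*6) = -845*(-3*(-2*(-2 + 4) + 2) + 24) = -845*(-3*(-2*2 + 2) + 24) = -845*(-3*(-4 + 2) + 24) = -845*(-3*(-2) + 24) = -845*(6 + 24) = -845*30 = -25350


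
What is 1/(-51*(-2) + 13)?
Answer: 1/115 ≈ 0.0086956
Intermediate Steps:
1/(-51*(-2) + 13) = 1/(102 + 13) = 1/115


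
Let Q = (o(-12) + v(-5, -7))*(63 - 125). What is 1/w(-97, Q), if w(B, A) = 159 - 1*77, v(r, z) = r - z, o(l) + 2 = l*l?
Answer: 1/82 ≈ 0.012195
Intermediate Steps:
o(l) = -2 + l² (o(l) = -2 + l*l = -2 + l²)
Q = -8928 (Q = ((-2 + (-12)²) + (-5 - 1*(-7)))*(63 - 125) = ((-2 + 144) + (-5 + 7))*(-62) = (142 + 2)*(-62) = 144*(-62) = -8928)
w(B, A) = 82 (w(B, A) = 159 - 77 = 82)
1/w(-97, Q) = 1/82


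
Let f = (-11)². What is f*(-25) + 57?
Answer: -2968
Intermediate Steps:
f = 121
f*(-25) + 57 = 121*(-25) + 57 = -3025 + 57 = -2968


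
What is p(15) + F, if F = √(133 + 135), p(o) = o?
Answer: 15 + 2*√67 ≈ 31.371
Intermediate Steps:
F = 2*√67 (F = √268 = 2*√67 ≈ 16.371)
p(15) + F = 15 + 2*√67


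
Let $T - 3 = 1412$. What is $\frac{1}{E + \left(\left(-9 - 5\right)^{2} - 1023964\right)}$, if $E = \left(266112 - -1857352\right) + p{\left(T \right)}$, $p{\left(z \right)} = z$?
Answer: $\frac{1}{1101111} \approx 9.0817 \cdot 10^{-7}$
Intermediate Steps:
$T = 1415$ ($T = 3 + 1412 = 1415$)
$E = 2124879$ ($E = \left(266112 - -1857352\right) + 1415 = \left(266112 + 1857352\right) + 1415 = 2123464 + 1415 = 2124879$)
$\frac{1}{E + \left(\left(-9 - 5\right)^{2} - 1023964\right)} = \frac{1}{2124879 + \left(\left(-9 - 5\right)^{2} - 1023964\right)} = \frac{1}{2124879 - \left(1023964 - \left(-14\right)^{2}\right)} = \frac{1}{2124879 + \left(196 - 1023964\right)} = \frac{1}{2124879 - 1023768} = \frac{1}{1101111}$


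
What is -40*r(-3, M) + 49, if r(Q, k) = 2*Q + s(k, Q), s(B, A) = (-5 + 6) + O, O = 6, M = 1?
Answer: 9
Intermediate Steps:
s(B, A) = 7 (s(B, A) = (-5 + 6) + 6 = 1 + 6 = 7)
r(Q, k) = 7 + 2*Q (r(Q, k) = 2*Q + 7 = 7 + 2*Q)
-40*r(-3, M) + 49 = -40*(7 + 2*(-3)) + 49 = -40*(7 - 6) + 49 = -40*1 + 49 = -40 + 49 = 9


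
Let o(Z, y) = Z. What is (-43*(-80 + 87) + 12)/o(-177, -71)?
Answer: 289/177 ≈ 1.6328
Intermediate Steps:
(-43*(-80 + 87) + 12)/o(-177, -71) = (-43*(-80 + 87) + 12)/(-177) = (-43*7 + 12)*(-1/177) = (-301 + 12)*(-1/177) = -289*(-1/177) = 289/177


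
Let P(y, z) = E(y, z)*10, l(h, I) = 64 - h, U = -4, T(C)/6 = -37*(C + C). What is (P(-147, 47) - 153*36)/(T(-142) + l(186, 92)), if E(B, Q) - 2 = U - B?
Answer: -2029/31463 ≈ -0.064488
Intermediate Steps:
T(C) = -444*C (T(C) = 6*(-37*(C + C)) = 6*(-74*C) = -444*C)
E(B, Q) = -2 - B (E(B, Q) = 2 + (-4 - B) = -2 - B)
P(y, z) = -20 - 10*y (P(y, z) = (-2 - y)*10 = -20 - 10*y)
(P(-147, 47) - 153*36)/(T(-142) + l(186, 92)) = ((-20 - 10*(-147)) - 153*36)/(-444*(-142) + (64 - 1*186)) = ((-20 + 1470) - 5508)/(63048 + (64 - 186)) = (1450 - 5508)/(63048 - 122) = -4058/62926 = -4058*1/62926 = -2029/31463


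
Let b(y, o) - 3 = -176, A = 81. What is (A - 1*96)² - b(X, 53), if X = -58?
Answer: 398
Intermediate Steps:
b(y, o) = -173 (b(y, o) = 3 - 176 = -173)
(A - 1*96)² - b(X, 53) = (81 - 1*96)² - 1*(-173) = (81 - 96)² + 173 = (-15)² + 173 = 225 + 173 = 398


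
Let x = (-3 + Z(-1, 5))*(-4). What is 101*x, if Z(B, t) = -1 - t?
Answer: 3636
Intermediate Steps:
x = 36 (x = (-3 + (-1 - 1*5))*(-4) = (-3 + (-1 - 5))*(-4) = (-3 - 6)*(-4) = -9*(-4) = 36)
101*x = 101*36 = 3636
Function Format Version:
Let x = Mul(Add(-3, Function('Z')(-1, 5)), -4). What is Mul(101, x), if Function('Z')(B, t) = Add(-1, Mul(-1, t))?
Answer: 3636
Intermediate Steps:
x = 36 (x = Mul(Add(-3, Add(-1, Mul(-1, 5))), -4) = Mul(Add(-3, Add(-1, -5)), -4) = Mul(Add(-3, -6), -4) = Mul(-9, -4) = 36)
Mul(101, x) = Mul(101, 36) = 3636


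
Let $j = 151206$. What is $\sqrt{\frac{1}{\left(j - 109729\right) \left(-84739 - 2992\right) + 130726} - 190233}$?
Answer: $\frac{i \sqrt{2518694446398071404320354}}{3638687961} \approx 436.16 i$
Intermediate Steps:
$\sqrt{\frac{1}{\left(j - 109729\right) \left(-84739 - 2992\right) + 130726} - 190233} = \sqrt{\frac{1}{\left(151206 - 109729\right) \left(-84739 - 2992\right) + 130726} - 190233} = \sqrt{\frac{1}{41477 \left(-87731\right) + 130726} - 190233} = \sqrt{\frac{1}{-3638818687 + 130726} - 190233} = \sqrt{\frac{1}{-3638687961} - 190233} = \sqrt{- \frac{1}{3638687961} - 190233} = \sqrt{- \frac{692198526884914}{3638687961}} = \frac{i \sqrt{2518694446398071404320354}}{3638687961}$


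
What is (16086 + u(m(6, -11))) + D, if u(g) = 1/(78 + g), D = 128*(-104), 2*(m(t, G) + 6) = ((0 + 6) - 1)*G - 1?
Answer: 122057/44 ≈ 2774.0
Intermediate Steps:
m(t, G) = -13/2 + 5*G/2 (m(t, G) = -6 + (((0 + 6) - 1)*G - 1)/2 = -6 + ((6 - 1)*G - 1)/2 = -6 + (5*G - 1)/2 = -6 + (-1 + 5*G)/2 = -6 + (-½ + 5*G/2) = -13/2 + 5*G/2)
D = -13312
(16086 + u(m(6, -11))) + D = (16086 + 1/(78 + (-13/2 + (5/2)*(-11)))) - 13312 = (16086 + 1/(78 + (-13/2 - 55/2))) - 13312 = (16086 + 1/(78 - 34)) - 13312 = (16086 + 1/44) - 13312 = 707785/44 - 13312 = 122057/44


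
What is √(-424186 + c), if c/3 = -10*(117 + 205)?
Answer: 7*I*√8854 ≈ 658.67*I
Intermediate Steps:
c = -9660 (c = 3*(-10*(117 + 205)) = 3*(-10*322) = 3*(-3220) = -9660)
√(-424186 + c) = √(-424186 - 9660) = √(-433846) = 7*I*√8854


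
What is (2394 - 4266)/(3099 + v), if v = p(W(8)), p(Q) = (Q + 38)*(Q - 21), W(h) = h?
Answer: -1872/2501 ≈ -0.74850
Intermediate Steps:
p(Q) = (-21 + Q)*(38 + Q) (p(Q) = (38 + Q)*(-21 + Q) = (-21 + Q)*(38 + Q))
v = -598 (v = -798 + 8² + 17*8 = -798 + 64 + 136 = -598)
(2394 - 4266)/(3099 + v) = (2394 - 4266)/(3099 - 598) = -1872/2501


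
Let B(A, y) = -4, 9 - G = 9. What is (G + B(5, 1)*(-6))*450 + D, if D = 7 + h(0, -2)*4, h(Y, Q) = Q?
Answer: 10799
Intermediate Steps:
G = 0 (G = 9 - 1*9 = 9 - 9 = 0)
D = -1 (D = 7 - 2*4 = 7 - 8 = -1)
(G + B(5, 1)*(-6))*450 + D = (0 - 4*(-6))*450 - 1 = (0 + 24)*450 - 1 = 24*450 - 1 = 10800 - 1 = 10799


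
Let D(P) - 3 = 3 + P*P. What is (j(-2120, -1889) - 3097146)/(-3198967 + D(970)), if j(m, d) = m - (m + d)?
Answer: 3095257/2258061 ≈ 1.3708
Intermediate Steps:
j(m, d) = -d (j(m, d) = m - (d + m) = m + (-d - m) = -d)
D(P) = 6 + P**2 (D(P) = 3 + (3 + P*P) = 3 + (3 + P**2) = 6 + P**2)
(j(-2120, -1889) - 3097146)/(-3198967 + D(970)) = (-1*(-1889) - 3097146)/(-3198967 + (6 + 970**2)) = (1889 - 3097146)/(-3198967 + (6 + 940900)) = -3095257/(-3198967 + 940906) = -3095257/(-2258061) = -3095257*(-1/2258061) = 3095257/2258061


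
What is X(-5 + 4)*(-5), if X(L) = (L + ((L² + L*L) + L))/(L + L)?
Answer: 0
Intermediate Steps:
X(L) = (2*L + 2*L²)/(2*L) (X(L) = (L + ((L² + L²) + L))/((2*L)) = (L + (2*L² + L))*(1/(2*L)) = (L + (L + 2*L²))*(1/(2*L)) = (2*L + 2*L²)*(1/(2*L)) = (2*L + 2*L²)/(2*L))
X(-5 + 4)*(-5) = (1 + (-5 + 4))*(-5) = (1 - 1)*(-5) = 0*(-5) = 0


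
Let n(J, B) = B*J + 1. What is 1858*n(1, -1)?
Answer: 0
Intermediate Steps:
n(J, B) = 1 + B*J
1858*n(1, -1) = 1858*(1 - 1*1) = 1858*(1 - 1) = 1858*0 = 0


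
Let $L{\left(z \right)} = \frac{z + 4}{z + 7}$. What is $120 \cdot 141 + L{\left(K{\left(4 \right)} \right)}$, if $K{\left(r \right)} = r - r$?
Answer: $\frac{118444}{7} \approx 16921.0$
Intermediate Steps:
$K{\left(r \right)} = 0$
$L{\left(z \right)} = \frac{4 + z}{7 + z}$
$120 \cdot 141 + L{\left(K{\left(4 \right)} \right)} = 120 \cdot 141 + \frac{4 + 0}{7 + 0} = 16920 + \frac{1}{7} \cdot 4 = 16920 + \frac{4}{7} = \frac{118444}{7}$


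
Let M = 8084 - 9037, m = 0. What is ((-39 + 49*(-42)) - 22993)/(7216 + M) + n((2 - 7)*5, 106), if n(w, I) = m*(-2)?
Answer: -25090/6263 ≈ -4.0061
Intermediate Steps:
M = -953
n(w, I) = 0 (n(w, I) = 0*(-2) = 0)
((-39 + 49*(-42)) - 22993)/(7216 + M) + n((2 - 7)*5, 106) = ((-39 + 49*(-42)) - 22993)/(7216 - 953) + 0 = ((-39 - 2058) - 22993)/6263 + 0 = (-2097 - 22993)*(1/6263) + 0 = -25090*1/6263 + 0 = -25090/6263 + 0 = -25090/6263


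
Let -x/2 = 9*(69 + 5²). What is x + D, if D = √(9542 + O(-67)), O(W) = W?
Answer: -1692 + 5*√379 ≈ -1594.7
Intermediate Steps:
x = -1692 (x = -18*(69 + 5²) = -18*(69 + 25) = -18*94 = -2*846 = -1692)
D = 5*√379 (D = √(9542 - 67) = √9475 = 5*√379 ≈ 97.340)
x + D = -1692 + 5*√379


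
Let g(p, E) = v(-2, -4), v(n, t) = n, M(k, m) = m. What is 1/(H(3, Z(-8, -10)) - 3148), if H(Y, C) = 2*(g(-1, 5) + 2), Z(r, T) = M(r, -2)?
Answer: -1/3148 ≈ -0.00031766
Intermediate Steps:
g(p, E) = -2
Z(r, T) = -2
H(Y, C) = 0 (H(Y, C) = 2*(-2 + 2) = 2*0 = 0)
1/(H(3, Z(-8, -10)) - 3148) = 1/(0 - 3148) = 1/(-3148) = -1/3148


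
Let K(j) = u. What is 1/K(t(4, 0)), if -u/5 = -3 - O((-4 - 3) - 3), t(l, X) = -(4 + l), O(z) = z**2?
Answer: 1/515 ≈ 0.0019417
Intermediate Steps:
t(l, X) = -4 - l
u = 515 (u = -5*(-3 - ((-4 - 3) - 3)**2) = -5*(-3 - (-7 - 3)**2) = -5*(-3 - 1*(-10)**2) = -5*(-3 - 1*100) = -5*(-3 - 100) = -5*(-103) = 515)
K(j) = 515
1/K(t(4, 0)) = 1/515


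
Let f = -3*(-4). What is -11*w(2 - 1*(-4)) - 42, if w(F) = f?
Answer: -174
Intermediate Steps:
f = 12
w(F) = 12
-11*w(2 - 1*(-4)) - 42 = -11*12 - 42 = -132 - 42 = -174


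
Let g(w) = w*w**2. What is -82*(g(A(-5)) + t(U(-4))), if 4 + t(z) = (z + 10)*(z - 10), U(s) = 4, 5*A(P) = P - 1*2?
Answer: 930126/125 ≈ 7441.0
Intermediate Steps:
A(P) = -2/5 + P/5 (A(P) = (P - 1*2)/5 = (P - 2)/5 = (-2 + P)/5 = -2/5 + P/5)
t(z) = -4 + (-10 + z)*(10 + z) (t(z) = -4 + (z + 10)*(z - 10) = -4 + (10 + z)*(-10 + z) = -4 + (-10 + z)*(10 + z))
g(w) = w**3
-82*(g(A(-5)) + t(U(-4))) = -82*((-2/5 + (1/5)*(-5))**3 + (-104 + 4**2)) = -82*((-2/5 - 1)**3 + (-104 + 16)) = -82*((-7/5)**3 - 88) = -82*(-343/125 - 88) = -82*(-11343/125) = 930126/125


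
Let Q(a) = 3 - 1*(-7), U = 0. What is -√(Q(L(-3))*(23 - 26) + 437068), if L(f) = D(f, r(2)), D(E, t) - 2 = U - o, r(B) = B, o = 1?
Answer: -√437038 ≈ -661.09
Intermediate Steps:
D(E, t) = 1 (D(E, t) = 2 + (0 - 1*1) = 2 + (0 - 1) = 2 - 1 = 1)
L(f) = 1
Q(a) = 10 (Q(a) = 3 + 7 = 10)
-√(Q(L(-3))*(23 - 26) + 437068) = -√(10*(23 - 26) + 437068) = -√(10*(-3) + 437068) = -√(-30 + 437068) = -√437038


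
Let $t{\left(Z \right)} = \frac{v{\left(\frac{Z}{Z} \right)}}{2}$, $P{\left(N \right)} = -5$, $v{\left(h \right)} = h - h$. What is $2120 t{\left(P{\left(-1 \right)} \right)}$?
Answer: $0$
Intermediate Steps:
$v{\left(h \right)} = 0$
$t{\left(Z \right)} = 0$ ($t{\left(Z \right)} = \frac{0}{2} = 0 \cdot \frac{1}{2} = 0$)
$2120 t{\left(P{\left(-1 \right)} \right)} = 2120 \cdot 0 = 0$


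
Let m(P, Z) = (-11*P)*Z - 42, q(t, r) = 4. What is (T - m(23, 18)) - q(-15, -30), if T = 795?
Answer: 5387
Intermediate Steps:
m(P, Z) = -42 - 11*P*Z (m(P, Z) = -11*P*Z - 42 = -42 - 11*P*Z)
(T - m(23, 18)) - q(-15, -30) = (795 - (-42 - 11*23*18)) - 1*4 = (795 - (-42 - 4554)) - 4 = (795 - 1*(-4596)) - 4 = (795 + 4596) - 4 = 5391 - 4 = 5387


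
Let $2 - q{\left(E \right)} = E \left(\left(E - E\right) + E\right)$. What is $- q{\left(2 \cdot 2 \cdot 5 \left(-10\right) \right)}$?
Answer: $39998$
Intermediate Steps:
$q{\left(E \right)} = 2 - E^{2}$ ($q{\left(E \right)} = 2 - E \left(\left(E - E\right) + E\right) = 2 - E \left(0 + E\right) = 2 - E E = 2 - E^{2}$)
$- q{\left(2 \cdot 2 \cdot 5 \left(-10\right) \right)} = - (2 - \left(2 \cdot 2 \cdot 5 \left(-10\right)\right)^{2}) = - (2 - \left(2 \cdot 10 \left(-10\right)\right)^{2}) = - (2 - \left(20 \left(-10\right)\right)^{2}) = - (2 - \left(-200\right)^{2}) = - (2 - 40000) = \left(-1\right) \left(-39998\right) = 39998$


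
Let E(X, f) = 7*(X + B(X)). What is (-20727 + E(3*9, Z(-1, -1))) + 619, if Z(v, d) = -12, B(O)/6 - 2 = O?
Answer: -18701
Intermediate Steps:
B(O) = 12 + 6*O
E(X, f) = 84 + 49*X (E(X, f) = 7*(X + (12 + 6*X)) = 7*(12 + 7*X) = 84 + 49*X)
(-20727 + E(3*9, Z(-1, -1))) + 619 = (-20727 + (84 + 49*(3*9))) + 619 = (-20727 + (84 + 49*27)) + 619 = (-20727 + (84 + 1323)) + 619 = (-20727 + 1407) + 619 = -19320 + 619 = -18701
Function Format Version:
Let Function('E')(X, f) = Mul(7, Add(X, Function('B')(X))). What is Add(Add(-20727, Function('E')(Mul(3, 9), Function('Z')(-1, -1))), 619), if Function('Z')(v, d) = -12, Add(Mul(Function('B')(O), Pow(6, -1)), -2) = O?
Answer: -18701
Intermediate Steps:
Function('B')(O) = Add(12, Mul(6, O))
Function('E')(X, f) = Add(84, Mul(49, X)) (Function('E')(X, f) = Mul(7, Add(X, Add(12, Mul(6, X)))) = Mul(7, Add(12, Mul(7, X))) = Add(84, Mul(49, X)))
Add(Add(-20727, Function('E')(Mul(3, 9), Function('Z')(-1, -1))), 619) = Add(Add(-20727, Add(84, Mul(49, Mul(3, 9)))), 619) = Add(Add(-20727, Add(84, Mul(49, 27))), 619) = Add(Add(-20727, Add(84, 1323)), 619) = Add(Add(-20727, 1407), 619) = Add(-19320, 619) = -18701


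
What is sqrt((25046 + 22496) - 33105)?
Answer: sqrt(14437) ≈ 120.15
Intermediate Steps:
sqrt((25046 + 22496) - 33105) = sqrt(47542 - 33105) = sqrt(14437)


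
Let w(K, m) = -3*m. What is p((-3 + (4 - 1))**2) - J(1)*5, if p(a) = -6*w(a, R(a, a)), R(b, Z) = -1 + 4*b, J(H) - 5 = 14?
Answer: -113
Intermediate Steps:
J(H) = 19 (J(H) = 5 + 14 = 19)
p(a) = -18 + 72*a (p(a) = -(-18)*(-1 + 4*a) = -6*(3 - 12*a) = -18 + 72*a)
p((-3 + (4 - 1))**2) - J(1)*5 = (-18 + 72*(-3 + (4 - 1))**2) - 19*5 = (-18 + 72*(-3 + 3)**2) - 1*95 = (-18 + 72*0**2) - 95 = (-18 + 72*0) - 95 = (-18 + 0) - 95 = -18 - 95 = -113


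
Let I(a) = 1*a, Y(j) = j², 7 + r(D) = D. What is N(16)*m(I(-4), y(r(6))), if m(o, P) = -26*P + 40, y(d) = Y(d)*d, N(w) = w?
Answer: 1056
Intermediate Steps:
r(D) = -7 + D
I(a) = a
y(d) = d³ (y(d) = d²*d = d³)
m(o, P) = 40 - 26*P
N(16)*m(I(-4), y(r(6))) = 16*(40 - 26*(-7 + 6)³) = 16*(40 - 26*(-1)³) = 16*(40 - 26*(-1)) = 16*(40 + 26) = 16*66 = 1056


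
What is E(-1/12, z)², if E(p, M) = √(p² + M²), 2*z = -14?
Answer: 7057/144 ≈ 49.007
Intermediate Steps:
z = -7 (z = (½)*(-14) = -7)
E(p, M) = √(M² + p²)
E(-1/12, z)² = (√((-7)² + (-1/12)²))² = (√(49 + (-1*1/12)²))² = (√(49 + (-1/12)²))² = (√(49 + 1/144))² = (√(7057/144))² = (√7057/12)² = 7057/144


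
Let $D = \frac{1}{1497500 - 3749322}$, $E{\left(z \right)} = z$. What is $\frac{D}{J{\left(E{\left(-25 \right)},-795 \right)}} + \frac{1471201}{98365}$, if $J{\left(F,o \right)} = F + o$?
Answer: $\frac{543312775648081}{36326077248920} \approx 14.957$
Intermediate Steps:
$D = - \frac{1}{2251822}$ ($D = \frac{1}{-2251822} = - \frac{1}{2251822} \approx -4.4408 \cdot 10^{-7}$)
$\frac{D}{J{\left(E{\left(-25 \right)},-795 \right)}} + \frac{1471201}{98365} = - \frac{1}{2251822 \left(-25 - 795\right)} + \frac{1471201}{98365} = - \frac{1}{2251822 \left(-820\right)} + 1471201 \cdot \frac{1}{98365} = \left(- \frac{1}{2251822}\right) \left(- \frac{1}{820}\right) + \frac{1471201}{98365} = \frac{1}{1846494040} + \frac{1471201}{98365} = \frac{543312775648081}{36326077248920}$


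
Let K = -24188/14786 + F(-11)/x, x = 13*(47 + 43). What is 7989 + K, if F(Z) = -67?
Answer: 69088686779/8649810 ≈ 7987.3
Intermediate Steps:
x = 1170 (x = 13*90 = 1170)
K = -14645311/8649810 (K = -24188/14786 - 67/1170 = -24188*1/14786 - 67*1/1170 = -12094/7393 - 67/1170 = -14645311/8649810 ≈ -1.6931)
7989 + K = 7989 - 14645311/8649810 = 69088686779/8649810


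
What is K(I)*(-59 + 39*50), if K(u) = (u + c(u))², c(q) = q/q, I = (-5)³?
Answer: 29076016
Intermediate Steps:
I = -125
c(q) = 1
K(u) = (1 + u)² (K(u) = (u + 1)² = (1 + u)²)
K(I)*(-59 + 39*50) = (1 - 125)²*(-59 + 39*50) = (-124)²*(-59 + 1950) = 15376*1891 = 29076016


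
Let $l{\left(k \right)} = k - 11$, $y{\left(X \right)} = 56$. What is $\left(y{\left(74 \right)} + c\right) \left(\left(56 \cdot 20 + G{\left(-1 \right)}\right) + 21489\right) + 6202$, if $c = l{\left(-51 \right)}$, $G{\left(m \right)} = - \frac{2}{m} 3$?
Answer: $-129488$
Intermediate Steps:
$l{\left(k \right)} = -11 + k$
$G{\left(m \right)} = - \frac{6}{m}$ ($G{\left(m \right)} = - \frac{2}{m} 3 = - \frac{6}{m}$)
$c = -62$ ($c = -11 - 51 = -62$)
$\left(y{\left(74 \right)} + c\right) \left(\left(56 \cdot 20 + G{\left(-1 \right)}\right) + 21489\right) + 6202 = \left(56 - 62\right) \left(\left(56 \cdot 20 - \frac{6}{-1}\right) + 21489\right) + 6202 = - 6 \left(\left(1120 - -6\right) + 21489\right) + 6202 = - 6 \left(\left(1120 + 6\right) + 21489\right) + 6202 = - 6 \left(1126 + 21489\right) + 6202 = \left(-6\right) 22615 + 6202 = -135690 + 6202 = -129488$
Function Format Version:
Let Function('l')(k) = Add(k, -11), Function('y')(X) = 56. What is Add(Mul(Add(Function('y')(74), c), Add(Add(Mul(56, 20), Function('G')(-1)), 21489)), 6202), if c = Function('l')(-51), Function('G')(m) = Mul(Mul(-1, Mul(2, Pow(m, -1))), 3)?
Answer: -129488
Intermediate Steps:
Function('l')(k) = Add(-11, k)
Function('G')(m) = Mul(-6, Pow(m, -1)) (Function('G')(m) = Mul(Mul(-2, Pow(m, -1)), 3) = Mul(-6, Pow(m, -1)))
c = -62 (c = Add(-11, -51) = -62)
Add(Mul(Add(Function('y')(74), c), Add(Add(Mul(56, 20), Function('G')(-1)), 21489)), 6202) = Add(Mul(Add(56, -62), Add(Add(Mul(56, 20), Mul(-6, Pow(-1, -1))), 21489)), 6202) = Add(Mul(-6, Add(Add(1120, Mul(-6, -1)), 21489)), 6202) = Add(Mul(-6, Add(Add(1120, 6), 21489)), 6202) = Add(Mul(-6, Add(1126, 21489)), 6202) = Add(Mul(-6, 22615), 6202) = Add(-135690, 6202) = -129488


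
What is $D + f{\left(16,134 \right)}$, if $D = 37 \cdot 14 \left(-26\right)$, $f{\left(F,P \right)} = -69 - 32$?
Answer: $-13569$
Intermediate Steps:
$f{\left(F,P \right)} = -101$
$D = -13468$ ($D = 518 \left(-26\right) = -13468$)
$D + f{\left(16,134 \right)} = -13468 - 101 = -13569$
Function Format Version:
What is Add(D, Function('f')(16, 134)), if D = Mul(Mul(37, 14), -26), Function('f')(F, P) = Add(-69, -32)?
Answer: -13569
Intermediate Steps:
Function('f')(F, P) = -101
D = -13468 (D = Mul(518, -26) = -13468)
Add(D, Function('f')(16, 134)) = Add(-13468, -101) = -13569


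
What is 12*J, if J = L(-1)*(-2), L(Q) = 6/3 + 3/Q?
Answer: 24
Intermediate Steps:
L(Q) = 2 + 3/Q (L(Q) = 6*(1/3) + 3/Q = 2 + 3/Q)
J = 2 (J = (2 + 3/(-1))*(-2) = (2 + 3*(-1))*(-2) = (2 - 3)*(-2) = -1*(-2) = 2)
12*J = 12*2 = 24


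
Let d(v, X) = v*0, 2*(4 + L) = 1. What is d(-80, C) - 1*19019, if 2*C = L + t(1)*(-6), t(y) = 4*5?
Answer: -19019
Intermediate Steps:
L = -7/2 (L = -4 + (1/2)*1 = -4 + 1/2 = -7/2 ≈ -3.5000)
t(y) = 20
C = -247/4 (C = (-7/2 + 20*(-6))/2 = (-7/2 - 120)/2 = (1/2)*(-247/2) = -247/4 ≈ -61.750)
d(v, X) = 0
d(-80, C) - 1*19019 = 0 - 1*19019 = 0 - 19019 = -19019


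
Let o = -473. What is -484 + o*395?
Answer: -187319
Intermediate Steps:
-484 + o*395 = -484 - 473*395 = -484 - 186835 = -187319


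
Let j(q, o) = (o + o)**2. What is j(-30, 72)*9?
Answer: 186624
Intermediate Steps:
j(q, o) = 4*o**2 (j(q, o) = (2*o)**2 = 4*o**2)
j(-30, 72)*9 = (4*72**2)*9 = (4*5184)*9 = 20736*9 = 186624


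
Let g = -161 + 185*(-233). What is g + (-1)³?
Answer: -43267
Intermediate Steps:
g = -43266 (g = -161 - 43105 = -43266)
g + (-1)³ = -43266 + (-1)³ = -43266 - 1 = -43267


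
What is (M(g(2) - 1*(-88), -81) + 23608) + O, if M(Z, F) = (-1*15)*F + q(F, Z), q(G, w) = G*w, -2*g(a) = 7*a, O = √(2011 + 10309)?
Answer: 18262 + 4*√770 ≈ 18373.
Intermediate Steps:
O = 4*√770 (O = √12320 = 4*√770 ≈ 111.00)
g(a) = -7*a/2
M(Z, F) = -15*F + F*Z (M(Z, F) = (-1*15)*F + F*Z = -15*F + F*Z)
(M(g(2) - 1*(-88), -81) + 23608) + O = (-81*(-15 + (-7/2*2 - 1*(-88))) + 23608) + 4*√770 = (-81*(-15 + (-7 + 88)) + 23608) + 4*√770 = (-81*(-15 + 81) + 23608) + 4*√770 = (-81*66 + 23608) + 4*√770 = (-5346 + 23608) + 4*√770 = 18262 + 4*√770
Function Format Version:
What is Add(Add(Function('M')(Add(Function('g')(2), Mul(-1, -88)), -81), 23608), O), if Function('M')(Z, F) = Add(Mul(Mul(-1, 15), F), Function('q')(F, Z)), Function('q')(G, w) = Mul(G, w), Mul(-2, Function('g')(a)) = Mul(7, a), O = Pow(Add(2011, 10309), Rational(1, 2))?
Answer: Add(18262, Mul(4, Pow(770, Rational(1, 2)))) ≈ 18373.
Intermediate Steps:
O = Mul(4, Pow(770, Rational(1, 2))) (O = Pow(12320, Rational(1, 2)) = Mul(4, Pow(770, Rational(1, 2))) ≈ 111.00)
Function('g')(a) = Mul(Rational(-7, 2), a) (Function('g')(a) = Mul(Rational(-1, 2), Mul(7, a)) = Mul(Rational(-7, 2), a))
Function('M')(Z, F) = Add(Mul(-15, F), Mul(F, Z)) (Function('M')(Z, F) = Add(Mul(Mul(-1, 15), F), Mul(F, Z)) = Add(Mul(-15, F), Mul(F, Z)))
Add(Add(Function('M')(Add(Function('g')(2), Mul(-1, -88)), -81), 23608), O) = Add(Add(Mul(-81, Add(-15, Add(Mul(Rational(-7, 2), 2), Mul(-1, -88)))), 23608), Mul(4, Pow(770, Rational(1, 2)))) = Add(Add(Mul(-81, Add(-15, Add(-7, 88))), 23608), Mul(4, Pow(770, Rational(1, 2)))) = Add(Add(Mul(-81, Add(-15, 81)), 23608), Mul(4, Pow(770, Rational(1, 2)))) = Add(Add(Mul(-81, 66), 23608), Mul(4, Pow(770, Rational(1, 2)))) = Add(Add(-5346, 23608), Mul(4, Pow(770, Rational(1, 2)))) = Add(18262, Mul(4, Pow(770, Rational(1, 2))))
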